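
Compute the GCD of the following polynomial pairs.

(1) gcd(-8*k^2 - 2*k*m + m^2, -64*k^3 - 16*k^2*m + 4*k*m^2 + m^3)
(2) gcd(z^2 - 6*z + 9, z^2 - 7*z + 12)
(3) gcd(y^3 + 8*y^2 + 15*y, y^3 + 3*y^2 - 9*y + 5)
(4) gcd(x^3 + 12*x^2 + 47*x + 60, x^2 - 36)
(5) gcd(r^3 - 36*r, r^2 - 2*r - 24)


(1) = gcd((-4*k + m)*(2*k + m), (-4*k + m)*(4*k + m)^2) = 4*k - m
(2) = z - 3
(3) = y + 5
(4) = 1
(5) = gcd(r*(r - 6)*(r + 6), (r - 6)*(r + 4)) = r - 6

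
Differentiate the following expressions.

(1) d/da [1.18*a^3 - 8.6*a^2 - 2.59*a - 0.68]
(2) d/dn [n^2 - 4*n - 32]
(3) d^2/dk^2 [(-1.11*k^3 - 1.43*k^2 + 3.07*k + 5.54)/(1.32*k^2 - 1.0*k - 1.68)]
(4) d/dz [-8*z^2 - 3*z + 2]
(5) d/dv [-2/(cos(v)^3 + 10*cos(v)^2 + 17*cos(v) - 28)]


(1) = 3.54*a^2 - 17.2*a - 2.59
(2) = 2*n - 4
(3) = (-0.219936*k^3 + 27.701568*k^2 - 21.825792*k + 17.263744)/(2.299968*k^6 - 5.2272*k^5 - 4.821696*k^4 + 12.3056*k^3 + 6.136704*k^2 - 8.4672*k - 4.741632)
(4) = -16*z - 3
(5) = 2*(3*sin(v)^2 - 20*cos(v) - 20)*sin(v)/(cos(v)^3 + 10*cos(v)^2 + 17*cos(v) - 28)^2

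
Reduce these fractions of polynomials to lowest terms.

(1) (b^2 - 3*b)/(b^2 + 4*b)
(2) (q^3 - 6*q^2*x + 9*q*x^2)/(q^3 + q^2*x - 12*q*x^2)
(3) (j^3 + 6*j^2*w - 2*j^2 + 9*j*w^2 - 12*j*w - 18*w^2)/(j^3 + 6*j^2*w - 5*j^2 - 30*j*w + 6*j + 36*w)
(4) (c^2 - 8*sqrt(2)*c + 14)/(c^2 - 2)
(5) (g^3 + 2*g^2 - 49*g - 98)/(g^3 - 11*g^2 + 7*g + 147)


(1) = (b - 3)/(b + 4)
(2) = (q - 3*x)/(q + 4*x)
(3) = (j^2 + 6*j*w + 9*w^2)/(j^2 + 6*j*w - 3*j - 18*w)
(4) = (c - 7*sqrt(2))/(c + sqrt(2))
(5) = (g^2 + 9*g + 14)/(g^2 - 4*g - 21)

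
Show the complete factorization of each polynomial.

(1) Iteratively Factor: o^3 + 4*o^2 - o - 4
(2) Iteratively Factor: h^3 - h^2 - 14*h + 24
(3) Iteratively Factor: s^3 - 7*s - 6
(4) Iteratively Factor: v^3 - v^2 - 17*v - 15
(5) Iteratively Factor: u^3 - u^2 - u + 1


(1) = (o + 1)*(o^2 + 3*o - 4) = (o + 1)*(o + 4)*(o - 1)
(2) = (h - 2)*(h^2 + h - 12) = (h - 2)*(h + 4)*(h - 3)
(3) = (s + 2)*(s^2 - 2*s - 3) = (s - 3)*(s + 2)*(s + 1)
(4) = (v + 1)*(v^2 - 2*v - 15) = (v - 5)*(v + 1)*(v + 3)
(5) = (u + 1)*(u^2 - 2*u + 1) = (u - 1)*(u + 1)*(u - 1)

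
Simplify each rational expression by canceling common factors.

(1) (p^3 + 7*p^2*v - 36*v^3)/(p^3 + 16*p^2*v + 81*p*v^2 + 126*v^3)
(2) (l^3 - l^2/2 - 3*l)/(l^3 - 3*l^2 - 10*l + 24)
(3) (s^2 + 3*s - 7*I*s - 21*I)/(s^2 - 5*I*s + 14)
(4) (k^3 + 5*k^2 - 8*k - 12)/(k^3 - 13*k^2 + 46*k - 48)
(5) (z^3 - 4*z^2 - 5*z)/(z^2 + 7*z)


(1) = (p - 2*v)/(p + 7*v)
(2) = (2*l^2 + 3*l)/(2*l^2 - 2*l - 24)
(3) = (s + 3)/(s + 2*I)
(4) = (k^2 + 7*k + 6)/(k^2 - 11*k + 24)
(5) = (z^2 - 4*z - 5)/(z + 7)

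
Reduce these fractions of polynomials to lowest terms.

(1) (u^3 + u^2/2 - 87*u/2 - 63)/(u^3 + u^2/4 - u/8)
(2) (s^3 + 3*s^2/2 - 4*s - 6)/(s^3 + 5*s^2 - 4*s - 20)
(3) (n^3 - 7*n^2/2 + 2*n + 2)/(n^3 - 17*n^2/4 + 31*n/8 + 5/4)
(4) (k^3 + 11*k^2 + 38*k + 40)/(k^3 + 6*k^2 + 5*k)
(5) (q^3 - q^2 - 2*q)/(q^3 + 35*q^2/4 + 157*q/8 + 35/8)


(1) = (8*u^3 + 4*u^2 - 348*u - 504)/(8*u^3 + 2*u^2 - u)
(2) = (2*s + 3)/(2*s + 10)
(3) = (8*n^2 - 12*n - 8)/(8*n^2 - 18*n - 5)
(4) = (k^2 + 6*k + 8)/(k^2 + k)
(5) = (8*q^3 - 8*q^2 - 16*q)/(8*q^3 + 70*q^2 + 157*q + 35)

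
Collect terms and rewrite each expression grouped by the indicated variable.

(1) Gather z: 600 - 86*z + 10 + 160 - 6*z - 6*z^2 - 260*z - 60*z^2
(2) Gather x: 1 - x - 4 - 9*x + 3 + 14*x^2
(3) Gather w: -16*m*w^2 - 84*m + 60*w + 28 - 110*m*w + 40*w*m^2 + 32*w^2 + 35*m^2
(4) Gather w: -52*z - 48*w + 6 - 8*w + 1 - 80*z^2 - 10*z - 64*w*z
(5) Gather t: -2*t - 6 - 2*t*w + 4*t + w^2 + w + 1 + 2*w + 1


(1) = -66*z^2 - 352*z + 770
(2) = 14*x^2 - 10*x
(3) = 35*m^2 - 84*m + w^2*(32 - 16*m) + w*(40*m^2 - 110*m + 60) + 28
(4) = w*(-64*z - 56) - 80*z^2 - 62*z + 7
(5) = t*(2 - 2*w) + w^2 + 3*w - 4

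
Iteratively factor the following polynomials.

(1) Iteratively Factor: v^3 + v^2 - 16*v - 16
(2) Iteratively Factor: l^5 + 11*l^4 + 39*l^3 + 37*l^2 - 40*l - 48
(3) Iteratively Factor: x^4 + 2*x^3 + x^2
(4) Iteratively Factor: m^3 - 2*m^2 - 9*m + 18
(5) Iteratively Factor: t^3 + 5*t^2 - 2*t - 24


(1) = (v - 4)*(v^2 + 5*v + 4) = (v - 4)*(v + 1)*(v + 4)
(2) = (l + 4)*(l^4 + 7*l^3 + 11*l^2 - 7*l - 12) = (l - 1)*(l + 4)*(l^3 + 8*l^2 + 19*l + 12) = (l - 1)*(l + 3)*(l + 4)*(l^2 + 5*l + 4) = (l - 1)*(l + 3)*(l + 4)^2*(l + 1)
(3) = (x + 1)*(x^3 + x^2) = (x + 1)^2*(x^2) = x*(x + 1)^2*(x)
(4) = (m - 3)*(m^2 + m - 6) = (m - 3)*(m + 3)*(m - 2)
(5) = (t - 2)*(t^2 + 7*t + 12) = (t - 2)*(t + 3)*(t + 4)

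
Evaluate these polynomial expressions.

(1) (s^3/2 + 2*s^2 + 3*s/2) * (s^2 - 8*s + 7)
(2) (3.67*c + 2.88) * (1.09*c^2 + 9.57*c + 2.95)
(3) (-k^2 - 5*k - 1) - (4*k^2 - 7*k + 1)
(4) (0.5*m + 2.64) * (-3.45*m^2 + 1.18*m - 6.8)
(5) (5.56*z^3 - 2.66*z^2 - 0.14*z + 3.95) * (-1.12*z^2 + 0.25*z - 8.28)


(1) = s^5/2 - 2*s^4 - 11*s^3 + 2*s^2 + 21*s/2
(2) = 4.0003*c^3 + 38.2611*c^2 + 38.3881*c + 8.496
(3) = -5*k^2 + 2*k - 2
(4) = -1.725*m^3 - 8.518*m^2 - 0.2848*m - 17.952
(5) = -6.2272*z^5 + 4.3692*z^4 - 46.545*z^3 + 17.5658*z^2 + 2.1467*z - 32.706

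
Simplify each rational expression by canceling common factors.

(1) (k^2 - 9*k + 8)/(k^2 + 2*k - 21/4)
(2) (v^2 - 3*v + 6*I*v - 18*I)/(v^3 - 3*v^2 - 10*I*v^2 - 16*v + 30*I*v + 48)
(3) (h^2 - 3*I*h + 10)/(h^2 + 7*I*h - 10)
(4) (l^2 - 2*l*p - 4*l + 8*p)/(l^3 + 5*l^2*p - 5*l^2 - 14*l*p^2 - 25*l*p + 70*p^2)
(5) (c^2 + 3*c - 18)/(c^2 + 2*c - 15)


(1) = (4*k^2 - 36*k + 32)/(4*k^2 + 8*k - 21)
(2) = (v + 6*I)/(v^2 - 10*I*v - 16)
(3) = (h - 5*I)/(h + 5*I)
(4) = (l - 4)/(l^2 + 7*l*p - 5*l - 35*p)
(5) = (c + 6)/(c + 5)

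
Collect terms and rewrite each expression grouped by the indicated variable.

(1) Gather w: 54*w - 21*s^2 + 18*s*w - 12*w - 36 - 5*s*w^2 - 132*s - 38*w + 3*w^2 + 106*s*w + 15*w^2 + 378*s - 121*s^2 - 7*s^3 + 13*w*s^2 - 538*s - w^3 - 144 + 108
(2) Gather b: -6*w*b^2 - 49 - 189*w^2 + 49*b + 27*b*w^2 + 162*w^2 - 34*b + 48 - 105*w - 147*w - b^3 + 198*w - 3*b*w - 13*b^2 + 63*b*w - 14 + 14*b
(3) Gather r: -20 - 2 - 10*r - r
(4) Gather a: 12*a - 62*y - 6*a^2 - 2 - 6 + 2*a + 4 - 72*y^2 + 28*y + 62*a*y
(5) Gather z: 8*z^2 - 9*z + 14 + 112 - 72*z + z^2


(1) = -7*s^3 - 142*s^2 - 292*s - w^3 + w^2*(18 - 5*s) + w*(13*s^2 + 124*s + 4) - 72
(2) = -b^3 + b^2*(-6*w - 13) + b*(27*w^2 + 60*w + 29) - 27*w^2 - 54*w - 15
(3) = -11*r - 22
(4) = -6*a^2 + a*(62*y + 14) - 72*y^2 - 34*y - 4
(5) = 9*z^2 - 81*z + 126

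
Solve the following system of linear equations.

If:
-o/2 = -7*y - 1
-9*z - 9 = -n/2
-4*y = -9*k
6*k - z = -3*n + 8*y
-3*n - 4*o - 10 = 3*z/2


Then:
k = -91/816
n = -27/34
o = -823/544
y = -273/1088
z = -71/68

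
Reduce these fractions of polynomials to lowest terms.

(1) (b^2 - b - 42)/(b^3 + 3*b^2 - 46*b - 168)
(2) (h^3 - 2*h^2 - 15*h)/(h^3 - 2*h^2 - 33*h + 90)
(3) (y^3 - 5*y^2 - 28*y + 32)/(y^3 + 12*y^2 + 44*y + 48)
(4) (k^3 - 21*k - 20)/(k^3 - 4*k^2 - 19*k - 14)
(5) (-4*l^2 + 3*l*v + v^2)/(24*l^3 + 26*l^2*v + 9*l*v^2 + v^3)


(1) = 1/(b + 4)
(2) = (h^2 + 3*h)/(h^2 + 3*h - 18)
(3) = (y^2 - 9*y + 8)/(y^2 + 8*y + 12)
(4) = (k^2 - k - 20)/(k^2 - 5*k - 14)
(5) = (-l + v)/(6*l^2 + 5*l*v + v^2)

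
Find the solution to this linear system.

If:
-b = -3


Then:
b = 3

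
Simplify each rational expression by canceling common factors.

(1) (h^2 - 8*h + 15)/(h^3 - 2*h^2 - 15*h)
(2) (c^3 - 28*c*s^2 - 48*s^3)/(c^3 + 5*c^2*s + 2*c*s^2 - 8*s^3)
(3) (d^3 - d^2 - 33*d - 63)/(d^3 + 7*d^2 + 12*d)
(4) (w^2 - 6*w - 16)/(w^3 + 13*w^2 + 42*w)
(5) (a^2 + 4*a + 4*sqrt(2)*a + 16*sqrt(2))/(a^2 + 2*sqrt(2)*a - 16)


(1) = (h - 3)/(h^2 + 3*h)
(2) = (-c + 6*s)/(-c + s)
(3) = (d^2 - 4*d - 21)/(d^2 + 4*d)
(4) = (w^2 - 6*w - 16)/(w^3 + 13*w^2 + 42*w)
(5) = (a + 4)/(a - 2*sqrt(2))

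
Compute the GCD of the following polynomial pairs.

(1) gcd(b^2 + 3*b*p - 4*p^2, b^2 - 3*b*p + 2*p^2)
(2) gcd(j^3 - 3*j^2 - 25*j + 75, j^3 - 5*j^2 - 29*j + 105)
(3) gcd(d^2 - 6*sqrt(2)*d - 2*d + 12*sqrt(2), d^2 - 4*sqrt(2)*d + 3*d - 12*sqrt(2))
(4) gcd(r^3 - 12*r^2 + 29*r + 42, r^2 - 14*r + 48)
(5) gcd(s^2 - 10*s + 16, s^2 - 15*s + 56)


(1) = -b + p
(2) = j^2 + 2*j - 15
(3) = gcd((d - 2)*(d - 6*sqrt(2)), (d + 3)*(d - 4*sqrt(2))) = 1
(4) = gcd((r - 7)*(r - 6)*(r + 1), (r - 8)*(r - 6)) = r - 6
(5) = s - 8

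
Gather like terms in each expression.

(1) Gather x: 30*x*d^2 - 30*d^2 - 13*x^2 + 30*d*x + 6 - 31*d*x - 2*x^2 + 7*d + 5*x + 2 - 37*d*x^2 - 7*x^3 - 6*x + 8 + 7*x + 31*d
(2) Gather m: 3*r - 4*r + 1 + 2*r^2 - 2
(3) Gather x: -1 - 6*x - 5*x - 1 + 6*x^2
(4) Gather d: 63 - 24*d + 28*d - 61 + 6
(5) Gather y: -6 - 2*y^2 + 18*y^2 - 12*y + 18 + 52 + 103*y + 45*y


(1) = -30*d^2 + 38*d - 7*x^3 + x^2*(-37*d - 15) + x*(30*d^2 - d + 6) + 16
(2) = 2*r^2 - r - 1
(3) = 6*x^2 - 11*x - 2
(4) = 4*d + 8
(5) = 16*y^2 + 136*y + 64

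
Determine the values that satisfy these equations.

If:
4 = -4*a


Then:
a = -1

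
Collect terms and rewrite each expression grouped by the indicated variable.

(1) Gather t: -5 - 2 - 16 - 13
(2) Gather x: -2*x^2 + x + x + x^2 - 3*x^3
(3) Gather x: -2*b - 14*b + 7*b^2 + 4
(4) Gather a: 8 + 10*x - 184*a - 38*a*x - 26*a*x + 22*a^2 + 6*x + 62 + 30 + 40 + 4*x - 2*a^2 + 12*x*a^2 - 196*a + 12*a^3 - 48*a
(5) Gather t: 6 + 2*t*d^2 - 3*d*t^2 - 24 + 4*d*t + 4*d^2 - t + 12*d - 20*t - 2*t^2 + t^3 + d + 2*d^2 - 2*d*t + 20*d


(1) = -36
(2) = -3*x^3 - x^2 + 2*x
(3) = 7*b^2 - 16*b + 4
(4) = 12*a^3 + a^2*(12*x + 20) + a*(-64*x - 428) + 20*x + 140
(5) = 6*d^2 + 33*d + t^3 + t^2*(-3*d - 2) + t*(2*d^2 + 2*d - 21) - 18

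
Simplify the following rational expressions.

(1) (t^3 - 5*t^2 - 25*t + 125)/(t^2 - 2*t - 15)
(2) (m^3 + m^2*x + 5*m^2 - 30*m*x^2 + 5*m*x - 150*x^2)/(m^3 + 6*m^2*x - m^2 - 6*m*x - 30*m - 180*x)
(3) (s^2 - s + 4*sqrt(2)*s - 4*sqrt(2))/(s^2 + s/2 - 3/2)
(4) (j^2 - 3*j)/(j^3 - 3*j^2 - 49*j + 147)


(1) = (t^2 - 25)/(t + 3)
(2) = (m - 5*x)/(m - 6)
(3) = (2*s + 8*sqrt(2))/(2*s + 3)
(4) = j/(j^2 - 49)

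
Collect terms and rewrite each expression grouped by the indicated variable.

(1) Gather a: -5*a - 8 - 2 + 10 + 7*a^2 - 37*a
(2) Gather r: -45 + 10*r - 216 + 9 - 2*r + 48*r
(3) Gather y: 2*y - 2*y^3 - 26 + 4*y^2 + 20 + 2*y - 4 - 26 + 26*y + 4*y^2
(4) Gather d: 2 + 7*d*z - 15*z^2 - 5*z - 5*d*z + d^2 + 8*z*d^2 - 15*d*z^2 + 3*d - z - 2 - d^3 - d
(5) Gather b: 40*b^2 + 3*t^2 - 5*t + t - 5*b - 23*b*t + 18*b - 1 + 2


(1) = 7*a^2 - 42*a
(2) = 56*r - 252
(3) = -2*y^3 + 8*y^2 + 30*y - 36
(4) = -d^3 + d^2*(8*z + 1) + d*(-15*z^2 + 2*z + 2) - 15*z^2 - 6*z
(5) = 40*b^2 + b*(13 - 23*t) + 3*t^2 - 4*t + 1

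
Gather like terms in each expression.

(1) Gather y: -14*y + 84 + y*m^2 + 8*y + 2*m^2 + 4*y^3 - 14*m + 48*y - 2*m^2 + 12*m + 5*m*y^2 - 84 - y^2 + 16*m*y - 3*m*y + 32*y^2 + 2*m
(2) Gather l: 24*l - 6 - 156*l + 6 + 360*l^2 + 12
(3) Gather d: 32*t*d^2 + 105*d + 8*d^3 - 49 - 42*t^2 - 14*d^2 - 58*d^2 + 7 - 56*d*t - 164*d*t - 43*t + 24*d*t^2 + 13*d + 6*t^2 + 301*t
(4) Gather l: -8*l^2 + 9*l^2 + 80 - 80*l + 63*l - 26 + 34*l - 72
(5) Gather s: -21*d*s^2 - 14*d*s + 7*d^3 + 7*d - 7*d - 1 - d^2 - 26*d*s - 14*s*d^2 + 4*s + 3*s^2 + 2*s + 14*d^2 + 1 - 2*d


(1) = 4*y^3 + y^2*(5*m + 31) + y*(m^2 + 13*m + 42)
(2) = 360*l^2 - 132*l + 12
(3) = 8*d^3 + d^2*(32*t - 72) + d*(24*t^2 - 220*t + 118) - 36*t^2 + 258*t - 42
(4) = l^2 + 17*l - 18
(5) = 7*d^3 + 13*d^2 - 2*d + s^2*(3 - 21*d) + s*(-14*d^2 - 40*d + 6)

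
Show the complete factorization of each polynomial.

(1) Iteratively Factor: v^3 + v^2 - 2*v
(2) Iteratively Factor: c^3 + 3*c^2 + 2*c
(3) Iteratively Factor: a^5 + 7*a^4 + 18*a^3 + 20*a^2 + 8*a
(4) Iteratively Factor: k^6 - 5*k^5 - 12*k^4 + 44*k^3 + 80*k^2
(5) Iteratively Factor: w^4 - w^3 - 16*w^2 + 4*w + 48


(1) = (v)*(v^2 + v - 2) = v*(v - 1)*(v + 2)
(2) = (c + 1)*(c^2 + 2*c) = c*(c + 1)*(c + 2)
(3) = (a + 2)*(a^4 + 5*a^3 + 8*a^2 + 4*a) = (a + 2)^2*(a^3 + 3*a^2 + 2*a) = a*(a + 2)^2*(a^2 + 3*a + 2) = a*(a + 2)^3*(a + 1)
(4) = (k - 5)*(k^5 - 12*k^3 - 16*k^2) = (k - 5)*(k + 2)*(k^4 - 2*k^3 - 8*k^2) = k*(k - 5)*(k + 2)*(k^3 - 2*k^2 - 8*k) = k*(k - 5)*(k + 2)^2*(k^2 - 4*k) = k^2*(k - 5)*(k + 2)^2*(k - 4)
(5) = (w - 4)*(w^3 + 3*w^2 - 4*w - 12) = (w - 4)*(w + 3)*(w^2 - 4) = (w - 4)*(w + 2)*(w + 3)*(w - 2)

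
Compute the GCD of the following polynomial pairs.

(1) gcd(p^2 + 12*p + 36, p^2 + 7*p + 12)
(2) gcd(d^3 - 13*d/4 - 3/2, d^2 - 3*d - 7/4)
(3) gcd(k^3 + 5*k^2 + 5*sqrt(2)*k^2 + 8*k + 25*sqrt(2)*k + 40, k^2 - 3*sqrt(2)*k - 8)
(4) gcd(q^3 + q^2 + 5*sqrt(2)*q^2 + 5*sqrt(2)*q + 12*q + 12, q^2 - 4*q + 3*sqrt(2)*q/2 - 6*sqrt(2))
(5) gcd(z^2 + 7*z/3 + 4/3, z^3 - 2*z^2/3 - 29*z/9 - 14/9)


(1) = 1
(2) = d + 1/2
(3) = k + sqrt(2)
(4) = gcd((q + 1)*(q + 2*sqrt(2))*(q + 3*sqrt(2)), (q - 4)*(q + 3*sqrt(2)/2)) = 1
(5) = gcd((z + 1)*(z + 4/3), (z - 7/3)*(z + 2/3)*(z + 1)) = z + 1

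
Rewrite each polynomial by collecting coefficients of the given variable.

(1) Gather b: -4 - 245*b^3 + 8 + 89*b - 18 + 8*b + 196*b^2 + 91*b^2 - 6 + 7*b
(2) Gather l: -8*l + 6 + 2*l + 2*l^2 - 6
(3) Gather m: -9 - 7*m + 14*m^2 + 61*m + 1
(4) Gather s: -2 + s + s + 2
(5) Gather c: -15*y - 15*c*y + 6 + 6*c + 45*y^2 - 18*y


(1) = -245*b^3 + 287*b^2 + 104*b - 20
(2) = 2*l^2 - 6*l
(3) = 14*m^2 + 54*m - 8
(4) = 2*s
(5) = c*(6 - 15*y) + 45*y^2 - 33*y + 6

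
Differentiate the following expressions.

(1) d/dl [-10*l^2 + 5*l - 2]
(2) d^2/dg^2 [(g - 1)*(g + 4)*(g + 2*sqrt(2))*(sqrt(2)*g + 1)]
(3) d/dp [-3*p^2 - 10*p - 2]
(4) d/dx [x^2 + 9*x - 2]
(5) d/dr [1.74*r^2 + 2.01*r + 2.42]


(1) = 5 - 20*l
(2) = 12*sqrt(2)*g^2 + 18*sqrt(2)*g + 30*g - 4*sqrt(2) + 30
(3) = -6*p - 10
(4) = 2*x + 9
(5) = 3.48*r + 2.01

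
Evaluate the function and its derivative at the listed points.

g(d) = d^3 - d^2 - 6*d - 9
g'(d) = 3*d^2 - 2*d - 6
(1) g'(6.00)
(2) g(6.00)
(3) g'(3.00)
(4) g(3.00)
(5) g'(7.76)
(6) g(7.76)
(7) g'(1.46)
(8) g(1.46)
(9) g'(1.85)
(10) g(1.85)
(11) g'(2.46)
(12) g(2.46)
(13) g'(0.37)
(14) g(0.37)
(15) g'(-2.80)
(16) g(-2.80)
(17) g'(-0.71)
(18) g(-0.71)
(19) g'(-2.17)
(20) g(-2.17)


(1) = 90.00
(2) = 135.00
(3) = 15.00
(4) = -9.00
(5) = 159.13
(6) = 351.51
(7) = -2.53
(8) = -16.78
(9) = 0.57
(10) = -17.19
(11) = 7.23
(12) = -14.92
(13) = -6.33
(14) = -11.31
(15) = 23.12
(16) = -21.99
(17) = -3.07
(18) = -5.60
(19) = 12.47
(20) = -10.91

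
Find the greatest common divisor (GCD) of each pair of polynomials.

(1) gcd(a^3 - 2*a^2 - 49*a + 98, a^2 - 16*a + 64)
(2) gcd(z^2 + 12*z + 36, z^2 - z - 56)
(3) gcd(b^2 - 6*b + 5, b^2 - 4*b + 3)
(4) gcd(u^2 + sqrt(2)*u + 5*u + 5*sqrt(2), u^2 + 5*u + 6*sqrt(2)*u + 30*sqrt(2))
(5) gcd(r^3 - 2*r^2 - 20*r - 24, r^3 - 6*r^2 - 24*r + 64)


(1) = gcd((a - 7)*(a - 2)*(a + 7), (a - 8)^2) = 1
(2) = gcd((z + 6)^2, (z - 8)*(z + 7)) = 1
(3) = b - 1
(4) = u + 5
(5) = 1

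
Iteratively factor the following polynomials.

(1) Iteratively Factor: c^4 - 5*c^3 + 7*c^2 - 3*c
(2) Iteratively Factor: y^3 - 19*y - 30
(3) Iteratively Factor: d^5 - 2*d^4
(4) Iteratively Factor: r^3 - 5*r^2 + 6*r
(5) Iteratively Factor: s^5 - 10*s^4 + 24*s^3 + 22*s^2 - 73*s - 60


(1) = (c - 1)*(c^3 - 4*c^2 + 3*c) = (c - 1)^2*(c^2 - 3*c) = c*(c - 1)^2*(c - 3)
(2) = (y - 5)*(y^2 + 5*y + 6) = (y - 5)*(y + 2)*(y + 3)
(3) = (d)*(d^4 - 2*d^3) = d^2*(d^3 - 2*d^2) = d^3*(d^2 - 2*d) = d^3*(d - 2)*(d)
(4) = (r - 3)*(r^2 - 2*r) = (r - 3)*(r - 2)*(r)
(5) = (s - 4)*(s^4 - 6*s^3 + 22*s + 15) = (s - 5)*(s - 4)*(s^3 - s^2 - 5*s - 3) = (s - 5)*(s - 4)*(s - 3)*(s^2 + 2*s + 1) = (s - 5)*(s - 4)*(s - 3)*(s + 1)*(s + 1)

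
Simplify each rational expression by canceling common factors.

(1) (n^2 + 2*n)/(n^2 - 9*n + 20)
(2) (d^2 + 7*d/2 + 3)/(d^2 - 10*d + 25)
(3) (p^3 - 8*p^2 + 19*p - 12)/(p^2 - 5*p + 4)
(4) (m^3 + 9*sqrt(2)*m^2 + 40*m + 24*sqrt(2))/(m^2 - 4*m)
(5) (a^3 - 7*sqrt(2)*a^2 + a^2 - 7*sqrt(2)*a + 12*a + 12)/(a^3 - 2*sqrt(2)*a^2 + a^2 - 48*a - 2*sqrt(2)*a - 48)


(1) = (n^2 + 2*n)/(n^2 - 9*n + 20)
(2) = (2*d^2 + 7*d + 6)/(2*d^2 - 20*d + 50)
(3) = p - 3
(4) = (m^3 + 9*sqrt(2)*m^2 + 40*m + 24*sqrt(2))/(m^2 - 4*m)
(5) = (a - sqrt(2))/(a + 4*sqrt(2))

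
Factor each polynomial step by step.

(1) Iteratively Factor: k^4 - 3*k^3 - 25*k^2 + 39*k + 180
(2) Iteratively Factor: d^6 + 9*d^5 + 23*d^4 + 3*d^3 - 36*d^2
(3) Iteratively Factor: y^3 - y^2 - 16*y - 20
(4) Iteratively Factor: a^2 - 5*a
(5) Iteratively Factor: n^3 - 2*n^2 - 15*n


(1) = (k - 4)*(k^3 + k^2 - 21*k - 45) = (k - 4)*(k + 3)*(k^2 - 2*k - 15) = (k - 4)*(k + 3)^2*(k - 5)
(2) = (d)*(d^5 + 9*d^4 + 23*d^3 + 3*d^2 - 36*d) = d*(d - 1)*(d^4 + 10*d^3 + 33*d^2 + 36*d) = d*(d - 1)*(d + 4)*(d^3 + 6*d^2 + 9*d) = d*(d - 1)*(d + 3)*(d + 4)*(d^2 + 3*d) = d^2*(d - 1)*(d + 3)*(d + 4)*(d + 3)
(3) = (y + 2)*(y^2 - 3*y - 10) = (y + 2)^2*(y - 5)
(4) = (a)*(a - 5)
(5) = (n)*(n^2 - 2*n - 15) = n*(n - 5)*(n + 3)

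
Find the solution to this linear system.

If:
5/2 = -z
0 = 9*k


Then:
k = 0
z = -5/2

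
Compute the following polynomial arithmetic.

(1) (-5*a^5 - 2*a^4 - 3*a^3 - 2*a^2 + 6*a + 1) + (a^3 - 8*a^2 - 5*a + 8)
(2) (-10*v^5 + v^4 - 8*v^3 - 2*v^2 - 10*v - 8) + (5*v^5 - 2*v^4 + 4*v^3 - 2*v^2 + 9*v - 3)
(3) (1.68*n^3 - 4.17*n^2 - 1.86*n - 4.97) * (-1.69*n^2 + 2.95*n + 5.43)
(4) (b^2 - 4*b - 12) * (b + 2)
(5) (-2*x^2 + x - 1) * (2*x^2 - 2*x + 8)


(1) = -5*a^5 - 2*a^4 - 2*a^3 - 10*a^2 + a + 9
(2) = -5*v^5 - v^4 - 4*v^3 - 4*v^2 - v - 11
(3) = -2.8392*n^5 + 12.0033*n^4 - 0.0357*n^3 - 19.7308*n^2 - 24.7613*n - 26.9871
(4) = b^3 - 2*b^2 - 20*b - 24
(5) = -4*x^4 + 6*x^3 - 20*x^2 + 10*x - 8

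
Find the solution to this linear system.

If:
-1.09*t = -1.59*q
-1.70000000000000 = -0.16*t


Then:
q = 7.28
t = 10.62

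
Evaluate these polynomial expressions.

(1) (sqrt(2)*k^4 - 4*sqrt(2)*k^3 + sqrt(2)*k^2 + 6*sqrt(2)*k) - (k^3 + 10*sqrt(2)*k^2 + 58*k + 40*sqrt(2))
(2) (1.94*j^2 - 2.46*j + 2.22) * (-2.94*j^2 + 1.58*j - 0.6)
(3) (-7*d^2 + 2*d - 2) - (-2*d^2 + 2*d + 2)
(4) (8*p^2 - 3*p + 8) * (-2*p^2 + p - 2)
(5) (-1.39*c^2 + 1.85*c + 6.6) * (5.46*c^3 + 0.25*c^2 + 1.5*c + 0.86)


(1) = sqrt(2)*k^4 - 4*sqrt(2)*k^3 - k^3 - 9*sqrt(2)*k^2 - 58*k + 6*sqrt(2)*k - 40*sqrt(2)
(2) = -5.7036*j^4 + 10.2976*j^3 - 11.5776*j^2 + 4.9836*j - 1.332
(3) = -5*d^2 - 4
(4) = -16*p^4 + 14*p^3 - 35*p^2 + 14*p - 16
(5) = -7.5894*c^5 + 9.7535*c^4 + 34.4135*c^3 + 3.2296*c^2 + 11.491*c + 5.676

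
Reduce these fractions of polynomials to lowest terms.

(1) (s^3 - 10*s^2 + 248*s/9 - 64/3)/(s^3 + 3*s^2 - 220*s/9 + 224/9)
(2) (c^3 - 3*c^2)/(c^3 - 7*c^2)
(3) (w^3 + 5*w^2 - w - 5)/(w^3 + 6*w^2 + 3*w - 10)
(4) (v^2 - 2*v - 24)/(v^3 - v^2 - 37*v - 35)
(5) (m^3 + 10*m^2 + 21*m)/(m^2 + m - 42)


(1) = (s - 6)/(s + 7)
(2) = (c - 3)/(c - 7)
(3) = (w + 1)/(w + 2)
(4) = (v^2 - 2*v - 24)/(v^3 - v^2 - 37*v - 35)
(5) = (m^2 + 3*m)/(m - 6)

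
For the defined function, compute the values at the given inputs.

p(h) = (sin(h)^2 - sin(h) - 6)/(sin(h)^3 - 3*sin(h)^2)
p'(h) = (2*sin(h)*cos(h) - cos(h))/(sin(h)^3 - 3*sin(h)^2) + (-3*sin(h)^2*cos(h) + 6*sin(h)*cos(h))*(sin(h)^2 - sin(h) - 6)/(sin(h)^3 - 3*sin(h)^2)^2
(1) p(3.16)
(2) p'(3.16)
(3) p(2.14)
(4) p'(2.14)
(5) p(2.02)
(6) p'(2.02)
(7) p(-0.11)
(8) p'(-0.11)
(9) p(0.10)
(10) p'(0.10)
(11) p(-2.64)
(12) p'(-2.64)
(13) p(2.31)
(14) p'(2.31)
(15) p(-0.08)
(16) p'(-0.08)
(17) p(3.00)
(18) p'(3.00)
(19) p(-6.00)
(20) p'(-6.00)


(1) = 5849.00
(2) = -638386.04
(3) = 4.01
(4) = 4.37
(5) = 3.57
(6) = 2.91
(7) = 156.85
(8) = 2922.75
(9) = 210.68
(10) = -4099.81
(11) = 6.57
(12) = -27.76
(13) = 5.02
(14) = 7.91
(15) = 300.65
(16) = 7656.40
(17) = 107.51
(18) = 1458.76
(19) = 29.20
(20) = -188.36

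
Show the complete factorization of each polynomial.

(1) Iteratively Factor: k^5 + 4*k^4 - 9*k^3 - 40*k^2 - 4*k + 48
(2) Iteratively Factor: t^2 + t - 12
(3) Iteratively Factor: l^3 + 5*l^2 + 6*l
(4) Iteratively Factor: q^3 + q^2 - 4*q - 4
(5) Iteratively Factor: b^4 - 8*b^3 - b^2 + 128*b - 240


(1) = (k + 2)*(k^4 + 2*k^3 - 13*k^2 - 14*k + 24) = (k - 3)*(k + 2)*(k^3 + 5*k^2 + 2*k - 8) = (k - 3)*(k + 2)*(k + 4)*(k^2 + k - 2) = (k - 3)*(k - 1)*(k + 2)*(k + 4)*(k + 2)
(2) = (t - 3)*(t + 4)
(3) = (l + 3)*(l^2 + 2*l) = (l + 2)*(l + 3)*(l)
(4) = (q + 2)*(q^2 - q - 2) = (q - 2)*(q + 2)*(q + 1)
(5) = (b - 5)*(b^3 - 3*b^2 - 16*b + 48) = (b - 5)*(b - 4)*(b^2 + b - 12) = (b - 5)*(b - 4)*(b - 3)*(b + 4)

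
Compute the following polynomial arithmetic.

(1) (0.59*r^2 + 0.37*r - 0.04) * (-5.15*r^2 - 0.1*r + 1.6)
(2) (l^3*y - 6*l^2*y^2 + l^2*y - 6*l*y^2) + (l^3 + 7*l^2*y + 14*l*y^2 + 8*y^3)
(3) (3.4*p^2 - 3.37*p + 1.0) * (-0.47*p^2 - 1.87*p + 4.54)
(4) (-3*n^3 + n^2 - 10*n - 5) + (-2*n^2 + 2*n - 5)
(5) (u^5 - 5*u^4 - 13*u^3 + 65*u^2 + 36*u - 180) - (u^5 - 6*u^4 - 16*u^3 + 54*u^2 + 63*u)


(1) = -3.0385*r^4 - 1.9645*r^3 + 1.113*r^2 + 0.596*r - 0.064
(2) = l^3*y + l^3 - 6*l^2*y^2 + 8*l^2*y + 8*l*y^2 + 8*y^3
(3) = -1.598*p^4 - 4.7741*p^3 + 21.2679*p^2 - 17.1698*p + 4.54
(4) = -3*n^3 - n^2 - 8*n - 10
(5) = u^4 + 3*u^3 + 11*u^2 - 27*u - 180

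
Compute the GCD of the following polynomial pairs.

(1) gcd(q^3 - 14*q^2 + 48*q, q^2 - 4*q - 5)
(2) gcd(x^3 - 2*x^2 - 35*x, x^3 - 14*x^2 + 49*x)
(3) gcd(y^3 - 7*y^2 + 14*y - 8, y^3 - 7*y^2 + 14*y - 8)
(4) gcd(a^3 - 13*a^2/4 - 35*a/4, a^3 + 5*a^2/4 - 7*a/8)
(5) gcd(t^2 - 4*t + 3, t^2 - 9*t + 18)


(1) = gcd(q*(q - 8)*(q - 6), (q - 5)*(q + 1)) = 1
(2) = x^2 - 7*x
(3) = gcd((y - 4)*(y - 2)*(y - 1), (y - 4)*(y - 2)*(y - 1)) = y^3 - 7*y^2 + 14*y - 8
(4) = a^2 + 7*a/4
(5) = gcd((t - 3)*(t - 1), (t - 6)*(t - 3)) = t - 3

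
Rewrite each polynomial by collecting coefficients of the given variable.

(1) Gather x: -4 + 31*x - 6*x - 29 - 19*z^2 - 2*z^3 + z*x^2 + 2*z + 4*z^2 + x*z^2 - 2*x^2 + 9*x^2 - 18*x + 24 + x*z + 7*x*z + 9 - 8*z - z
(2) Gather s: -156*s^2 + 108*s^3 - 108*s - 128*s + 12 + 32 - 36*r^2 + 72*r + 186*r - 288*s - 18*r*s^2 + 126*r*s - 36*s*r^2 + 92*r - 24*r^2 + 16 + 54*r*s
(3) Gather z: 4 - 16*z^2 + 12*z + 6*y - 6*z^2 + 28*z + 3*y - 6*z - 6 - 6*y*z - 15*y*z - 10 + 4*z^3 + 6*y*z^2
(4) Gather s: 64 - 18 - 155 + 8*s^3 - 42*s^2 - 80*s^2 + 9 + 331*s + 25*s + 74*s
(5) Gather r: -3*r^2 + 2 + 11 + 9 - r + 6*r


(1) = x^2*(z + 7) + x*(z^2 + 8*z + 7) - 2*z^3 - 15*z^2 - 7*z
(2) = -60*r^2 + 350*r + 108*s^3 + s^2*(-18*r - 156) + s*(-36*r^2 + 180*r - 524) + 60
(3) = 9*y + 4*z^3 + z^2*(6*y - 22) + z*(34 - 21*y) - 12
(4) = 8*s^3 - 122*s^2 + 430*s - 100
(5) = -3*r^2 + 5*r + 22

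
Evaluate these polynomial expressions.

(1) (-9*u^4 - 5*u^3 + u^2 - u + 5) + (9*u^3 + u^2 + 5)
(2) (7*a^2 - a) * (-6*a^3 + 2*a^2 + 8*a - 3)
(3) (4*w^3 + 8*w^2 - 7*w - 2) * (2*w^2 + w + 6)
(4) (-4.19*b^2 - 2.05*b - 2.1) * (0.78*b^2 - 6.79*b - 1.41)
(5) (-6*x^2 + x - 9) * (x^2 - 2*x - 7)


(1) = -9*u^4 + 4*u^3 + 2*u^2 - u + 10
(2) = -42*a^5 + 20*a^4 + 54*a^3 - 29*a^2 + 3*a
(3) = 8*w^5 + 20*w^4 + 18*w^3 + 37*w^2 - 44*w - 12
(4) = -3.2682*b^4 + 26.8511*b^3 + 18.1894*b^2 + 17.1495*b + 2.961
(5) = -6*x^4 + 13*x^3 + 31*x^2 + 11*x + 63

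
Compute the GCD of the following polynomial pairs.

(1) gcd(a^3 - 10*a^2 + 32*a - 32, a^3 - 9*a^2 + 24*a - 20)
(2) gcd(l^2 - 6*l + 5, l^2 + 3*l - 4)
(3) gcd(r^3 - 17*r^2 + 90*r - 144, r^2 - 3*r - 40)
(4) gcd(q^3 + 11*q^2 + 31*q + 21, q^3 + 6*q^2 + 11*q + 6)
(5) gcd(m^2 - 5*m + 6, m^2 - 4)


(1) = gcd((a - 4)^2*(a - 2), (a - 5)*(a - 2)^2) = a - 2
(2) = gcd((l - 5)*(l - 1), (l - 1)*(l + 4)) = l - 1
(3) = gcd((r - 8)*(r - 6)*(r - 3), (r - 8)*(r + 5)) = r - 8
(4) = gcd((q + 1)*(q + 3)*(q + 7), (q + 1)*(q + 2)*(q + 3)) = q^2 + 4*q + 3
(5) = gcd((m - 3)*(m - 2), (m - 2)*(m + 2)) = m - 2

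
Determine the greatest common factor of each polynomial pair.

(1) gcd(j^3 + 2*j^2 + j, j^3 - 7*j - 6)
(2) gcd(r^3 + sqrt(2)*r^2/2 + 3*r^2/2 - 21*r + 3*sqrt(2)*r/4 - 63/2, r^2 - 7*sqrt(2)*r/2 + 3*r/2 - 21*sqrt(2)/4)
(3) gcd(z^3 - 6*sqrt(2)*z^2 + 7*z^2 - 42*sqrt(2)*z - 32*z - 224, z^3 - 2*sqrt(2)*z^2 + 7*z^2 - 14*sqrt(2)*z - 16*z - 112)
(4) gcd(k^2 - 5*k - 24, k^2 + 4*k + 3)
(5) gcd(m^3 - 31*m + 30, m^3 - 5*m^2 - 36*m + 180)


(1) = gcd(j*(j + 1)^2, (j - 3)*(j + 1)*(j + 2)) = j + 1
(2) = gcd((r + 3/2)*(r - 3*sqrt(2))*(r + 7*sqrt(2)/2), (r + 3/2)*(r - 7*sqrt(2)/2)) = r + 3/2
(3) = z^2 + z*(2*sqrt(2) + 7) + 14*sqrt(2)
(4) = k + 3
(5) = m^2 + m - 30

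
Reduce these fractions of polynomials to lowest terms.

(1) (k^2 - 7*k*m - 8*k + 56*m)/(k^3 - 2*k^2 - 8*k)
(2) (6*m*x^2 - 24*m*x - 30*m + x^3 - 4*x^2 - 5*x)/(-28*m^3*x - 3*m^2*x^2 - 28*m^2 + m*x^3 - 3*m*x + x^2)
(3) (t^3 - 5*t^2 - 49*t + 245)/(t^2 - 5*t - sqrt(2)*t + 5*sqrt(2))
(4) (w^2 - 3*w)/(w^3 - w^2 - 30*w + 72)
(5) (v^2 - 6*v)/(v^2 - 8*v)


(1) = (k^2 - 7*k*m - 8*k + 56*m)/(k^3 - 2*k^2 - 8*k)
(2) = (6*m*x^2 - 24*m*x - 30*m + x^3 - 4*x^2 - 5*x)/(-28*m^3*x - 3*m^2*x^2 - 28*m^2 + m*x^3 - 3*m*x + x^2)
(3) = (t^2 - 49)/(t - sqrt(2))
(4) = w/(w^2 + 2*w - 24)
(5) = (v - 6)/(v - 8)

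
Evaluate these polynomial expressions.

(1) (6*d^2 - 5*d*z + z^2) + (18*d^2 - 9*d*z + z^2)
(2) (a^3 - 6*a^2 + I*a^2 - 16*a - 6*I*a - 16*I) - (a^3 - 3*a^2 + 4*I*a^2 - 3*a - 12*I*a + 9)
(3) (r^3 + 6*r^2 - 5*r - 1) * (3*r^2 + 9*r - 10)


(1) = 24*d^2 - 14*d*z + 2*z^2
(2) = -3*a^2 - 3*I*a^2 - 13*a + 6*I*a - 9 - 16*I
(3) = 3*r^5 + 27*r^4 + 29*r^3 - 108*r^2 + 41*r + 10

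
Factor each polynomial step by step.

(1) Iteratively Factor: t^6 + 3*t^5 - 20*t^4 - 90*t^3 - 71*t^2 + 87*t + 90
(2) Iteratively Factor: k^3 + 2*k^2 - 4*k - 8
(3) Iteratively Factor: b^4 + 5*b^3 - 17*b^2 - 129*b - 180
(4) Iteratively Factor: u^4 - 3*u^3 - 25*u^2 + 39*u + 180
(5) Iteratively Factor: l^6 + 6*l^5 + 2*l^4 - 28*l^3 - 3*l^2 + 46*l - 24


(1) = (t - 5)*(t^5 + 8*t^4 + 20*t^3 + 10*t^2 - 21*t - 18) = (t - 5)*(t + 1)*(t^4 + 7*t^3 + 13*t^2 - 3*t - 18) = (t - 5)*(t + 1)*(t + 3)*(t^3 + 4*t^2 + t - 6) = (t - 5)*(t + 1)*(t + 3)^2*(t^2 + t - 2) = (t - 5)*(t - 1)*(t + 1)*(t + 3)^2*(t + 2)
(2) = (k - 2)*(k^2 + 4*k + 4) = (k - 2)*(k + 2)*(k + 2)
(3) = (b + 4)*(b^3 + b^2 - 21*b - 45) = (b + 3)*(b + 4)*(b^2 - 2*b - 15) = (b - 5)*(b + 3)*(b + 4)*(b + 3)
(4) = (u + 3)*(u^3 - 6*u^2 - 7*u + 60) = (u + 3)^2*(u^2 - 9*u + 20) = (u - 5)*(u + 3)^2*(u - 4)
(5) = (l + 3)*(l^5 + 3*l^4 - 7*l^3 - 7*l^2 + 18*l - 8) = (l - 1)*(l + 3)*(l^4 + 4*l^3 - 3*l^2 - 10*l + 8) = (l - 1)^2*(l + 3)*(l^3 + 5*l^2 + 2*l - 8) = (l - 1)^3*(l + 3)*(l^2 + 6*l + 8) = (l - 1)^3*(l + 3)*(l + 4)*(l + 2)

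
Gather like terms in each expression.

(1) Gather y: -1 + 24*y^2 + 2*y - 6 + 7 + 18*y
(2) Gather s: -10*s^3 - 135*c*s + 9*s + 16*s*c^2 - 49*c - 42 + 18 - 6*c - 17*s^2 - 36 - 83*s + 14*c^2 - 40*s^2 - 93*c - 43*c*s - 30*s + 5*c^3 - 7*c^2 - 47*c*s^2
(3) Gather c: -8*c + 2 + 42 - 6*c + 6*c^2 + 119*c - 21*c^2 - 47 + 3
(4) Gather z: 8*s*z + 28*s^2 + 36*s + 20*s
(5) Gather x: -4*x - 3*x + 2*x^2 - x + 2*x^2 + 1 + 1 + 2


(1) = 24*y^2 + 20*y
(2) = 5*c^3 + 7*c^2 - 148*c - 10*s^3 + s^2*(-47*c - 57) + s*(16*c^2 - 178*c - 104) - 60
(3) = -15*c^2 + 105*c
(4) = 28*s^2 + 8*s*z + 56*s
(5) = 4*x^2 - 8*x + 4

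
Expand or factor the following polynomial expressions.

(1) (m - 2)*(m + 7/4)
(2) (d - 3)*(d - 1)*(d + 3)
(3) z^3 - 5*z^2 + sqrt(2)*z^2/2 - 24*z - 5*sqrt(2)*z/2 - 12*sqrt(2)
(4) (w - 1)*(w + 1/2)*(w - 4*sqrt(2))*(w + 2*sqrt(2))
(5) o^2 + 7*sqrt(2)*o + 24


(1) = m^2 - m/4 - 7/2
(2) = d^3 - d^2 - 9*d + 9
(3) = (z - 8)*(z + 3)*(z + sqrt(2)/2)
(4) = w^4 - 2*sqrt(2)*w^3 - w^3/2 - 33*w^2/2 + sqrt(2)*w^2 + sqrt(2)*w + 8*w + 8
(5) = (o + 3*sqrt(2))*(o + 4*sqrt(2))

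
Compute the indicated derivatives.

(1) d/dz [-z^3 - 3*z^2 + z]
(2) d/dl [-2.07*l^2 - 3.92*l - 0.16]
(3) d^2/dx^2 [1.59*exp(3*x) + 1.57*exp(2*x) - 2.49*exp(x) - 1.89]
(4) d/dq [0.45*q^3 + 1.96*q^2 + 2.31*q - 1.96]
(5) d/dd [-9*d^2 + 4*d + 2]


(1) = -3*z^2 - 6*z + 1
(2) = -4.14*l - 3.92
(3) = (14.31*exp(2*x) + 6.28*exp(x) - 2.49)*exp(x)
(4) = 1.35*q^2 + 3.92*q + 2.31
(5) = 4 - 18*d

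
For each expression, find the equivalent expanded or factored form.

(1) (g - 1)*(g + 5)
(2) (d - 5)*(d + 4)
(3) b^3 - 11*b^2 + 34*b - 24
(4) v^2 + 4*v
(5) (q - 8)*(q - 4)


(1) = g^2 + 4*g - 5
(2) = d^2 - d - 20
(3) = (b - 6)*(b - 4)*(b - 1)
(4) = v*(v + 4)
(5) = q^2 - 12*q + 32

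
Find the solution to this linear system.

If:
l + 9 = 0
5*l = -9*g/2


Then:
g = 10
l = -9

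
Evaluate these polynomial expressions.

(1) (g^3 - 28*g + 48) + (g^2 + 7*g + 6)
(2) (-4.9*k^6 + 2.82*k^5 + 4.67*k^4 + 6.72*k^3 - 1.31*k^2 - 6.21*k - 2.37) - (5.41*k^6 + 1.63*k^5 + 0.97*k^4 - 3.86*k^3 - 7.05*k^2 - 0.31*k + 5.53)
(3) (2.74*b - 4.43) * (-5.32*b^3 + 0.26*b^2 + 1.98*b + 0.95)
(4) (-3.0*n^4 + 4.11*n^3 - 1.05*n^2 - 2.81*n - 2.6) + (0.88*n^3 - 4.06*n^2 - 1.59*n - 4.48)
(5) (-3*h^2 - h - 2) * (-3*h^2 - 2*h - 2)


(1) = g^3 + g^2 - 21*g + 54
(2) = -10.31*k^6 + 1.19*k^5 + 3.7*k^4 + 10.58*k^3 + 5.74*k^2 - 5.9*k - 7.9
(3) = -14.5768*b^4 + 24.28*b^3 + 4.2734*b^2 - 6.1684*b - 4.2085
(4) = -3.0*n^4 + 4.99*n^3 - 5.11*n^2 - 4.4*n - 7.08
(5) = 9*h^4 + 9*h^3 + 14*h^2 + 6*h + 4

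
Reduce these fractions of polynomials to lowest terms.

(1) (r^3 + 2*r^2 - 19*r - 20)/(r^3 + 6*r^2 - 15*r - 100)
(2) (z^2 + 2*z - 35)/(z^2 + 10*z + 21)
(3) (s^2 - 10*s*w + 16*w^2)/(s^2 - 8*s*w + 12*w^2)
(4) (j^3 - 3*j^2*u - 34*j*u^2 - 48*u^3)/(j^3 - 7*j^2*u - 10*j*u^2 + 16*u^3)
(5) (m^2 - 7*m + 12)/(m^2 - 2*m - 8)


(1) = (r + 1)/(r + 5)
(2) = (z - 5)/(z + 3)
(3) = (s - 8*w)/(s - 6*w)
(4) = (-j - 3*u)/(-j + u)
(5) = (m - 3)/(m + 2)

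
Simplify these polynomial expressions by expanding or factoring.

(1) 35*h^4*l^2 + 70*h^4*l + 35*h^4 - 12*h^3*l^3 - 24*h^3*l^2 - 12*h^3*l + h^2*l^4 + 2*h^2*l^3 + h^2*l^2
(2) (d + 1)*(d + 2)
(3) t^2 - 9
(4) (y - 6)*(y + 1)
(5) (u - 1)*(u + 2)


(1) = (-7*h + l)*(-5*h + l)*(h*l + h)^2
(2) = d^2 + 3*d + 2
(3) = (t - 3)*(t + 3)
(4) = y^2 - 5*y - 6
(5) = u^2 + u - 2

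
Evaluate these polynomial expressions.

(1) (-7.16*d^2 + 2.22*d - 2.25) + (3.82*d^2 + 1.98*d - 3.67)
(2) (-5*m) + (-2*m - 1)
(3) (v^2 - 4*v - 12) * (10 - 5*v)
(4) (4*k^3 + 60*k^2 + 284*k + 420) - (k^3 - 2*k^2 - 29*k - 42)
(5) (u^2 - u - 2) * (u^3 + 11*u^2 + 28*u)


(1) = -3.34*d^2 + 4.2*d - 5.92
(2) = -7*m - 1
(3) = -5*v^3 + 30*v^2 + 20*v - 120
(4) = 3*k^3 + 62*k^2 + 313*k + 462
(5) = u^5 + 10*u^4 + 15*u^3 - 50*u^2 - 56*u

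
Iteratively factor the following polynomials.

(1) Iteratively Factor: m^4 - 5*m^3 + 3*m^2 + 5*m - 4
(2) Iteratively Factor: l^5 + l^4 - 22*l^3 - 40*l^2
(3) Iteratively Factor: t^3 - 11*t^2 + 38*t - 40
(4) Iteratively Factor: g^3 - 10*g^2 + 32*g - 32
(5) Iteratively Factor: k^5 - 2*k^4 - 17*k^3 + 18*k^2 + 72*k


(1) = (m - 4)*(m^3 - m^2 - m + 1) = (m - 4)*(m - 1)*(m^2 - 1) = (m - 4)*(m - 1)*(m + 1)*(m - 1)
(2) = (l)*(l^4 + l^3 - 22*l^2 - 40*l) = l*(l + 2)*(l^3 - l^2 - 20*l) = l*(l - 5)*(l + 2)*(l^2 + 4*l) = l*(l - 5)*(l + 2)*(l + 4)*(l)
(3) = (t - 5)*(t^2 - 6*t + 8) = (t - 5)*(t - 4)*(t - 2)
(4) = (g - 4)*(g^2 - 6*g + 8) = (g - 4)^2*(g - 2)
(5) = (k)*(k^4 - 2*k^3 - 17*k^2 + 18*k + 72) = k*(k + 3)*(k^3 - 5*k^2 - 2*k + 24) = k*(k - 4)*(k + 3)*(k^2 - k - 6) = k*(k - 4)*(k - 3)*(k + 3)*(k + 2)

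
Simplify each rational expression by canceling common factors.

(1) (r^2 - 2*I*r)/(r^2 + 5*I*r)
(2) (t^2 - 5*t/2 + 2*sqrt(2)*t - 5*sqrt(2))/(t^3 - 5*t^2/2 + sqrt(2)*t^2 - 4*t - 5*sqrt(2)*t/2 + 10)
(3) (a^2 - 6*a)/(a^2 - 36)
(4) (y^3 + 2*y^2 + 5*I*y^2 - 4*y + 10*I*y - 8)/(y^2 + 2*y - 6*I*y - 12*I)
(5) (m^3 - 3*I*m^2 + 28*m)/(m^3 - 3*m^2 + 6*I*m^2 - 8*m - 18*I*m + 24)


(1) = (r - 2*I)/(r + 5*I)
(2) = 4/(4*t - 4*sqrt(2))
(3) = a/(a + 6)
(4) = (y^2 + 5*I*y - 4)/(y - 6*I)
(5) = (m^2 - 7*I*m)/(m^2 + m*(-3 + 2*I) - 6*I)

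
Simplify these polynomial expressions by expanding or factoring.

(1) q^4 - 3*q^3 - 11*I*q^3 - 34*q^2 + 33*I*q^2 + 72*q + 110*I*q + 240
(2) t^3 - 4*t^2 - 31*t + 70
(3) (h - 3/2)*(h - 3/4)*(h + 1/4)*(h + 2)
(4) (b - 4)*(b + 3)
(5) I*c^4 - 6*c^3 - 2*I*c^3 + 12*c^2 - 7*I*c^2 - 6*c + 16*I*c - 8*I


(1) = (q - 5)*(q + 2)*(q - 8*I)*(q - 3*I)
(2) = (t - 7)*(t - 2)*(t + 5)
(3) = h^4 - 55*h^2/16 + 45*h/32 + 9/16
(4) = b^2 - b - 12
(5) = (c - 1)*(c + 2*I)*(c + 4*I)*(I*c - I)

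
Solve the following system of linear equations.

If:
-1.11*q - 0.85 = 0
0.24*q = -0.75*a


Then:
a = 0.25
q = -0.77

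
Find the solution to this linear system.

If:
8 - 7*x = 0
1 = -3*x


Then:
No Solution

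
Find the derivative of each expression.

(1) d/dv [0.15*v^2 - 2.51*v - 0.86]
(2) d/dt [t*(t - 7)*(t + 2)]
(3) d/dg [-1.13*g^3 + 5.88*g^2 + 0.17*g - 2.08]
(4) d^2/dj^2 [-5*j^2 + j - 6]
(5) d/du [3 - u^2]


(1) = 0.3*v - 2.51
(2) = 3*t^2 - 10*t - 14
(3) = -3.39*g^2 + 11.76*g + 0.17
(4) = -10
(5) = -2*u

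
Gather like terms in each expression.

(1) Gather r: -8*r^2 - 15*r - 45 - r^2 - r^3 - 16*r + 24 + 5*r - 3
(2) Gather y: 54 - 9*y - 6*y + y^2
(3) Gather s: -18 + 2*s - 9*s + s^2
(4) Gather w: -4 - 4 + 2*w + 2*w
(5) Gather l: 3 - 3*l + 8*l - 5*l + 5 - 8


(1) = -r^3 - 9*r^2 - 26*r - 24
(2) = y^2 - 15*y + 54
(3) = s^2 - 7*s - 18
(4) = 4*w - 8
(5) = 0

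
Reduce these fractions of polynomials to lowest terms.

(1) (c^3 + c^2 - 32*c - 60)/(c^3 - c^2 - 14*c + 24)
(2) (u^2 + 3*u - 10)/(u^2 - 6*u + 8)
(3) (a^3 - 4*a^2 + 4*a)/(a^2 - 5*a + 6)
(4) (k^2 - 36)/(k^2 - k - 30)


(1) = (c^3 + c^2 - 32*c - 60)/(c^3 - c^2 - 14*c + 24)
(2) = (u + 5)/(u - 4)
(3) = (a^2 - 2*a)/(a - 3)
(4) = (k + 6)/(k + 5)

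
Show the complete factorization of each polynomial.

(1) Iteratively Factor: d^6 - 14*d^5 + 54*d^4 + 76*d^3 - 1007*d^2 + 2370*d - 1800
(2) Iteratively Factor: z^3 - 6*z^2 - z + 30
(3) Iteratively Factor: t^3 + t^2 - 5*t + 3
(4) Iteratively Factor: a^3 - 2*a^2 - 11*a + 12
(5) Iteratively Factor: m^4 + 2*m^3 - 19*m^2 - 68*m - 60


(1) = (d - 5)*(d^5 - 9*d^4 + 9*d^3 + 121*d^2 - 402*d + 360) = (d - 5)*(d + 4)*(d^4 - 13*d^3 + 61*d^2 - 123*d + 90) = (d - 5)*(d - 3)*(d + 4)*(d^3 - 10*d^2 + 31*d - 30) = (d - 5)*(d - 3)*(d - 2)*(d + 4)*(d^2 - 8*d + 15) = (d - 5)^2*(d - 3)*(d - 2)*(d + 4)*(d - 3)
(2) = (z + 2)*(z^2 - 8*z + 15) = (z - 3)*(z + 2)*(z - 5)
(3) = (t - 1)*(t^2 + 2*t - 3) = (t - 1)^2*(t + 3)
(4) = (a - 1)*(a^2 - a - 12) = (a - 4)*(a - 1)*(a + 3)
(5) = (m + 3)*(m^3 - m^2 - 16*m - 20) = (m + 2)*(m + 3)*(m^2 - 3*m - 10) = (m - 5)*(m + 2)*(m + 3)*(m + 2)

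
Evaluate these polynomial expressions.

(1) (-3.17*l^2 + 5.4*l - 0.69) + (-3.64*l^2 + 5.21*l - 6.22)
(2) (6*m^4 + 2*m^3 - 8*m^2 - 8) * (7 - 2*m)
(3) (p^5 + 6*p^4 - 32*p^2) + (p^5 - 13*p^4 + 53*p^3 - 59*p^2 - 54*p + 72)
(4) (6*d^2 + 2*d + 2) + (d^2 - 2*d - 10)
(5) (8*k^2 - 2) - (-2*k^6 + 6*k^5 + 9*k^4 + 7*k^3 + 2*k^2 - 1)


(1) = -6.81*l^2 + 10.61*l - 6.91
(2) = -12*m^5 + 38*m^4 + 30*m^3 - 56*m^2 + 16*m - 56
(3) = 2*p^5 - 7*p^4 + 53*p^3 - 91*p^2 - 54*p + 72
(4) = 7*d^2 - 8
(5) = 2*k^6 - 6*k^5 - 9*k^4 - 7*k^3 + 6*k^2 - 1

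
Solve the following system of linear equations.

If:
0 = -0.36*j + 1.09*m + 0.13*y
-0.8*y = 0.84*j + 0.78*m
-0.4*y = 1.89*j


Then:
j = 0.00
m = 0.00
y = 0.00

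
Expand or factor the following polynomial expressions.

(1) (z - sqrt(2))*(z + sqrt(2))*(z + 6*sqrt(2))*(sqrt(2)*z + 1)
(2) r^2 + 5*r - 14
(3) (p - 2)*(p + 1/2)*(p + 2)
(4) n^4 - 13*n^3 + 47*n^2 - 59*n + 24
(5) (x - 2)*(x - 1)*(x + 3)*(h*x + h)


(1) = sqrt(2)*z^4 + 13*z^3 + 4*sqrt(2)*z^2 - 26*z - 12*sqrt(2)
(2) = (r - 2)*(r + 7)
(3) = p^3 + p^2/2 - 4*p - 2
(4) = (n - 8)*(n - 3)*(n - 1)^2
(5) = h*x^4 + h*x^3 - 7*h*x^2 - h*x + 6*h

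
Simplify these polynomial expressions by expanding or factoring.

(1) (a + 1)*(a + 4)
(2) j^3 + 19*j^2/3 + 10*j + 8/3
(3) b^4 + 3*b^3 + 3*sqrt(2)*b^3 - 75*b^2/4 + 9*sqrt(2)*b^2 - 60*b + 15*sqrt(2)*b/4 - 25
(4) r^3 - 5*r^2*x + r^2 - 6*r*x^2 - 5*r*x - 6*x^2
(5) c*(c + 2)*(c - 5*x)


(1) = a^2 + 5*a + 4
(2) = (j + 1/3)*(j + 2)*(j + 4)
(3) = (b + 1/2)*(b + 5/2)*(b - 2*sqrt(2))*(b + 5*sqrt(2))
(4) = (r + 1)*(r - 6*x)*(r + x)
(5) = c^3 - 5*c^2*x + 2*c^2 - 10*c*x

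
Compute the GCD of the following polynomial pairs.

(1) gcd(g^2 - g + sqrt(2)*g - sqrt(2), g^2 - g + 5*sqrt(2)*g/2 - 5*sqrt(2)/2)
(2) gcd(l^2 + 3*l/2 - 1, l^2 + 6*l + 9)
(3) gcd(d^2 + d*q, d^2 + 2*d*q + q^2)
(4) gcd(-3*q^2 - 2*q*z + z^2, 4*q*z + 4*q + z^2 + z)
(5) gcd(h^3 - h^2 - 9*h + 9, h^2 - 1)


(1) = g - 1
(2) = gcd((l - 1/2)*(l + 2), (l + 3)^2) = 1
(3) = gcd(d*(d + q), (d + q)^2) = d + q
(4) = 1
(5) = h - 1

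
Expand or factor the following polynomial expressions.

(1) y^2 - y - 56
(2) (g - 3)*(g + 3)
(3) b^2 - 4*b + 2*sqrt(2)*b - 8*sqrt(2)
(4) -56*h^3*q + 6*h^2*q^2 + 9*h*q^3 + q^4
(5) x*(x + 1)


(1) = (y - 8)*(y + 7)
(2) = g^2 - 9
(3) = (b - 4)*(b + 2*sqrt(2))
(4) = q*(-2*h + q)*(4*h + q)*(7*h + q)
(5) = x^2 + x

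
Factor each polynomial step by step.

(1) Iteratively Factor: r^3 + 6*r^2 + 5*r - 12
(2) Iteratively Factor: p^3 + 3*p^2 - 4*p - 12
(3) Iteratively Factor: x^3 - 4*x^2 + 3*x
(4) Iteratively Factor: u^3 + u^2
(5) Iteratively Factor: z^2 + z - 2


(1) = (r - 1)*(r^2 + 7*r + 12) = (r - 1)*(r + 4)*(r + 3)
(2) = (p + 3)*(p^2 - 4) = (p - 2)*(p + 3)*(p + 2)
(3) = (x - 1)*(x^2 - 3*x) = (x - 3)*(x - 1)*(x)
(4) = (u)*(u^2 + u) = u*(u + 1)*(u)
(5) = (z - 1)*(z + 2)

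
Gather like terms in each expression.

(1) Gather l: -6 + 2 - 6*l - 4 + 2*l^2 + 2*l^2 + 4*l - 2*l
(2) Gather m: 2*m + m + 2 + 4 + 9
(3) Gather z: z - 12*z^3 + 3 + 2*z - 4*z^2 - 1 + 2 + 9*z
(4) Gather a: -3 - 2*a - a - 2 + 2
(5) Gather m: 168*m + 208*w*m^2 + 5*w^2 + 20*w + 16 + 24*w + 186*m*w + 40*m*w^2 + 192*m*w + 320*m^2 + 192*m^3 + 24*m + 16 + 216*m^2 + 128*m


(1) = 4*l^2 - 4*l - 8
(2) = 3*m + 15
(3) = -12*z^3 - 4*z^2 + 12*z + 4
(4) = -3*a - 3
(5) = 192*m^3 + m^2*(208*w + 536) + m*(40*w^2 + 378*w + 320) + 5*w^2 + 44*w + 32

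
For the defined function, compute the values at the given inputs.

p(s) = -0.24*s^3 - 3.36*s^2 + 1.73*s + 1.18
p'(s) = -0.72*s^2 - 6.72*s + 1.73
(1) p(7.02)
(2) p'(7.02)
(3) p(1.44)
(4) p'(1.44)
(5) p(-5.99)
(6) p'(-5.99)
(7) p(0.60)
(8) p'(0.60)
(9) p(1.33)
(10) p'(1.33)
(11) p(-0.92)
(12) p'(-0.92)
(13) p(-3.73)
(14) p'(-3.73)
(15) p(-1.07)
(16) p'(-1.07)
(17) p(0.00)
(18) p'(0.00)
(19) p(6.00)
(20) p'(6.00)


(1) = -235.29
(2) = -80.93
(3) = -4.01
(4) = -9.44
(5) = -78.16
(6) = 16.15
(7) = 0.96
(8) = -2.56
(9) = -3.03
(10) = -8.48
(11) = -3.07
(12) = 7.30
(13) = -39.57
(14) = 16.78
(15) = -4.22
(16) = 8.10
(17) = 1.18
(18) = 1.73
(19) = -161.24
(20) = -64.51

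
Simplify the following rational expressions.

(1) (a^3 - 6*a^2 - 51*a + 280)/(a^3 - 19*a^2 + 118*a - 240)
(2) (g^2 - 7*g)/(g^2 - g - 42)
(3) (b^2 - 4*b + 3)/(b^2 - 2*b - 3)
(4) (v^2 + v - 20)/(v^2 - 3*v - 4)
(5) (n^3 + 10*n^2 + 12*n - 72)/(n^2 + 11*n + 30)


(1) = (a + 7)/(a - 6)
(2) = g/(g + 6)
(3) = (b - 1)/(b + 1)
(4) = (v + 5)/(v + 1)
(5) = (n^2 + 4*n - 12)/(n + 5)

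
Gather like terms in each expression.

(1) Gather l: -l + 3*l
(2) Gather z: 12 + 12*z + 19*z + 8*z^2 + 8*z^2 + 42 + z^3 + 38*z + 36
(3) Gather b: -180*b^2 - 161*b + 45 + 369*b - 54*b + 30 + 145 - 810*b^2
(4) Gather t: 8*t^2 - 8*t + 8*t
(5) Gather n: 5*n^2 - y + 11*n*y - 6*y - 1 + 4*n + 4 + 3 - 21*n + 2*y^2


(1) = 2*l
(2) = z^3 + 16*z^2 + 69*z + 90
(3) = -990*b^2 + 154*b + 220
(4) = 8*t^2
(5) = 5*n^2 + n*(11*y - 17) + 2*y^2 - 7*y + 6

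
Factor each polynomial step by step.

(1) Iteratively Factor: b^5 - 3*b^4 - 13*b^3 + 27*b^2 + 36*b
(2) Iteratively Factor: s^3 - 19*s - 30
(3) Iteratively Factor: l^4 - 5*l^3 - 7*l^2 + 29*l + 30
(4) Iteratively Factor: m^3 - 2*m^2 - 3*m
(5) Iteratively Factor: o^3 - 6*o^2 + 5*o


(1) = (b - 3)*(b^4 - 13*b^2 - 12*b) = (b - 3)*(b + 3)*(b^3 - 3*b^2 - 4*b) = (b - 3)*(b + 1)*(b + 3)*(b^2 - 4*b) = (b - 4)*(b - 3)*(b + 1)*(b + 3)*(b)
(2) = (s - 5)*(s^2 + 5*s + 6) = (s - 5)*(s + 2)*(s + 3)
(3) = (l + 1)*(l^3 - 6*l^2 - l + 30) = (l - 5)*(l + 1)*(l^2 - l - 6) = (l - 5)*(l + 1)*(l + 2)*(l - 3)
(4) = (m - 3)*(m^2 + m) = (m - 3)*(m + 1)*(m)
(5) = (o - 5)*(o^2 - o) = (o - 5)*(o - 1)*(o)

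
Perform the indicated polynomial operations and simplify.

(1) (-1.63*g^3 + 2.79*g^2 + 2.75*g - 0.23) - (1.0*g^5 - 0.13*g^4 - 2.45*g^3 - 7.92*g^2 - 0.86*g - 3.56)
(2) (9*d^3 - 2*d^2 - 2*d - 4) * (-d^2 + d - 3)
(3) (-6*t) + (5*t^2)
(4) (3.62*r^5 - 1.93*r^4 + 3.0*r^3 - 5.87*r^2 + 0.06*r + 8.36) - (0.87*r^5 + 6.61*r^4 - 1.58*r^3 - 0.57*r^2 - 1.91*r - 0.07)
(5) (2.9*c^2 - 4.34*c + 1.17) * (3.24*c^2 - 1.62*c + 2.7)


(1) = -1.0*g^5 + 0.13*g^4 + 0.82*g^3 + 10.71*g^2 + 3.61*g + 3.33
(2) = -9*d^5 + 11*d^4 - 27*d^3 + 8*d^2 + 2*d + 12
(3) = 5*t^2 - 6*t
(4) = 2.75*r^5 - 8.54*r^4 + 4.58*r^3 - 5.3*r^2 + 1.97*r + 8.43
(5) = 9.396*c^4 - 18.7596*c^3 + 18.6516*c^2 - 13.6134*c + 3.159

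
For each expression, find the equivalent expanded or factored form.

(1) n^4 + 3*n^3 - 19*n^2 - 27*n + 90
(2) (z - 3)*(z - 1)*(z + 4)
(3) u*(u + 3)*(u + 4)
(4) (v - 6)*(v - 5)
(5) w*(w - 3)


(1) = (n - 3)*(n - 2)*(n + 3)*(n + 5)
(2) = z^3 - 13*z + 12
(3) = u^3 + 7*u^2 + 12*u
(4) = v^2 - 11*v + 30
(5) = w^2 - 3*w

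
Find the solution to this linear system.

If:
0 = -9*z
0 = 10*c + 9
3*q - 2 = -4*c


Then:
c = -9/10
q = 28/15
z = 0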